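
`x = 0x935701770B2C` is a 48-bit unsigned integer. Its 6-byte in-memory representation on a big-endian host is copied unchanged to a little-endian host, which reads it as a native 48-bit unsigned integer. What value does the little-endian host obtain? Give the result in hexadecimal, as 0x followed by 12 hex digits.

0x2C0B77015793

Stored big-endian, the bytes at ascending addresses are 93 57 01 77 0B 2C.
Read back as little-endian, the first byte is least significant, giving 0x2C0B77015793.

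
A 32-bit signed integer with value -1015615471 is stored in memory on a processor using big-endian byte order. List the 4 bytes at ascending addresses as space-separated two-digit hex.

Two's complement of -1015615471 in 32 bits: 1015615471 = 0x3C890FEF; invert → 0xC376F010; add 1 → 0xC376F011.
Split into bytes (most-significant first): C3 76 F0 11.
Big-endian: lowest address holds the most-significant byte.
So the memory order matches the most-significant-first order: C3 76 F0 11.

C3 76 F0 11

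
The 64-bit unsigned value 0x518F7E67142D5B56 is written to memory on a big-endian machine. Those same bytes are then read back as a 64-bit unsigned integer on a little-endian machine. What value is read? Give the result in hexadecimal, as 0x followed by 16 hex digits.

0x565B2D14677E8F51

Stored big-endian, the bytes at ascending addresses are 51 8F 7E 67 14 2D 5B 56.
Read back as little-endian, the first byte is least significant, giving 0x565B2D14677E8F51.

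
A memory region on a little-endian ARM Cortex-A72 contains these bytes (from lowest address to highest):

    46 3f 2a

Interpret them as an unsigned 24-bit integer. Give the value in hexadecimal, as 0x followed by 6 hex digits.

In little-endian order the low byte comes first in memory.
Reassemble most-significant byte first: 2A 3F 46 → 0x2A3F46.

0x2A3F46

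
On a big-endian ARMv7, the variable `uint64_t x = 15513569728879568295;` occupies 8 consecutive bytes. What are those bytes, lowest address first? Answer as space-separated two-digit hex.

15513569728879568295 in hexadecimal, padded to 64 bits, is 0xD74B4579581EA5A7.
Split into bytes (most-significant first): D7 4B 45 79 58 1E A5 A7.
In big-endian order the high byte comes first in memory.
So the memory order matches the most-significant-first order: D7 4B 45 79 58 1E A5 A7.

D7 4B 45 79 58 1E A5 A7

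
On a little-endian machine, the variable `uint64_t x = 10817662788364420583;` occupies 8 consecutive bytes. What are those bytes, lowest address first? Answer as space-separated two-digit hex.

E7 45 6C D8 FD 0E 20 96

10817662788364420583 in hexadecimal, padded to 64 bits, is 0x96200EFDD86C45E7.
Split into bytes (most-significant first): 96 20 0E FD D8 6C 45 E7.
Little-endian: lowest address holds the least-significant byte.
So at ascending addresses the bytes are E7 45 6C D8 FD 0E 20 96.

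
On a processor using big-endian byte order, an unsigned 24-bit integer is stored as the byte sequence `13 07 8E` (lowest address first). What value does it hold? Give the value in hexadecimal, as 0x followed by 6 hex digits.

Big-endian stores the most-significant byte at the lowest address.
The bytes are already most-significant first: 0x13078E.

0x13078E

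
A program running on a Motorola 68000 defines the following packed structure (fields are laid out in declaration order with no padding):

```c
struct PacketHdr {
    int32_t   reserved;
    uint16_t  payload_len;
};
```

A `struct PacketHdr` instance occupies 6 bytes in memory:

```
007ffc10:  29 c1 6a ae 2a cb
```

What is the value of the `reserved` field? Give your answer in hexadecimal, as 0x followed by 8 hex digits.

0x29C16AAE

`reserved` is the first field, at byte offset 0, occupying 4 bytes.
Bytes at offsets 0..3: 29 C1 6A AE.
Big-endian stores the most-significant byte at the lowest address.
The bytes are already most-significant first: 0x29C16AAE.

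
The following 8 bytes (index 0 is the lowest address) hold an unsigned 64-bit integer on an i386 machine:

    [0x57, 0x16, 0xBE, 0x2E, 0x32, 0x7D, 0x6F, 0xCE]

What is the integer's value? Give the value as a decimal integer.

14875245748714083927

In little-endian order the low byte comes first in memory.
Reassemble most-significant byte first: CE 6F 7D 32 2E BE 16 57 → 0xCE6F7D322EBE1657.
0xCE6F7D322EBE1657 = 14875245748714083927.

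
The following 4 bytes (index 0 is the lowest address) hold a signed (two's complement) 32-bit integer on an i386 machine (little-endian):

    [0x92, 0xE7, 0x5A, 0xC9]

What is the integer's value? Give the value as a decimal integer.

In little-endian order the low byte comes first in memory.
Reassemble most-significant byte first: C9 5A E7 92 → 0xC95AE792.
Top bit is set, so as a signed 32-bit value this is 0xC95AE792 − 2^32 = -916789358.

-916789358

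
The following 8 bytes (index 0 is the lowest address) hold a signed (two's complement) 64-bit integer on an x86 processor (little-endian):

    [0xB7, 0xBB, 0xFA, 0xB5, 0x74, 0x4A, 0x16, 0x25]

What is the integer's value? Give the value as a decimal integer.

2672405294020737975

In little-endian order the low byte comes first in memory.
Reassemble most-significant byte first: 25 16 4A 74 B5 FA BB B7 → 0x25164A74B5FABBB7.
0x25164A74B5FABBB7 = 2672405294020737975.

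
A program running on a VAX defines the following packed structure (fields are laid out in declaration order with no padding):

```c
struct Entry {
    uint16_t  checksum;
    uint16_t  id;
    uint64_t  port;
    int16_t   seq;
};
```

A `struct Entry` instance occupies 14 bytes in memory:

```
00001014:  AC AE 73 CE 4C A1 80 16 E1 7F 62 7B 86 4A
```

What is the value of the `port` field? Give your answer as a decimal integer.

8890809219104678220

`port` follows `checksum` (2 B), `id` (2 B), so it starts at offset 2 + 2 = 4 and occupies 8 bytes.
Bytes at offsets 4..11: 4C A1 80 16 E1 7F 62 7B.
In little-endian order the low byte comes first in memory.
Reassemble most-significant byte first: 7B 62 7F E1 16 80 A1 4C → 0x7B627FE11680A14C.
0x7B627FE11680A14C = 8890809219104678220.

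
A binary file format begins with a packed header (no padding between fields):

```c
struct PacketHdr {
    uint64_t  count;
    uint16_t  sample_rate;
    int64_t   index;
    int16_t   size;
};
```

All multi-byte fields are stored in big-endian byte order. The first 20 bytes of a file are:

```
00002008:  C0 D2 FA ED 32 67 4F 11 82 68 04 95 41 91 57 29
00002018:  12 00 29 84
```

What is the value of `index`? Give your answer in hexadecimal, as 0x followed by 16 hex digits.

0x0495419157291200

`index` follows `count` (8 B), `sample_rate` (2 B), so it starts at offset 8 + 2 = 10 and occupies 8 bytes.
Bytes at offsets 10..17: 04 95 41 91 57 29 12 00.
Big-endian stores the most-significant byte at the lowest address.
The bytes are already most-significant first: 0x0495419157291200.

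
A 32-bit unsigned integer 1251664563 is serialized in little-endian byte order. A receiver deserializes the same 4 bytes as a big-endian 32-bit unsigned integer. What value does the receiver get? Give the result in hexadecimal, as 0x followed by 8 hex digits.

0xB3E29A4A

1251664563 in 32-bit hexadecimal is 0x4A9AE2B3.
Stored little-endian, the bytes at ascending addresses are B3 E2 9A 4A.
Read back as big-endian, the last byte is least significant, giving 0xB3E29A4A.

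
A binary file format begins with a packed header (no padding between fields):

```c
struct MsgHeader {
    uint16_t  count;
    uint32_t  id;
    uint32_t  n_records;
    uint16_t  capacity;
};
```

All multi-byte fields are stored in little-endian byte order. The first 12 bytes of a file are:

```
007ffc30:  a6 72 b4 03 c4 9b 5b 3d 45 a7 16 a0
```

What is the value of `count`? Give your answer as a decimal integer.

`count` is the first field, at byte offset 0, occupying 2 bytes.
Bytes at offsets 0..1: A6 72.
Little-endian: lowest address holds the least-significant byte.
Reassemble most-significant byte first: 72 A6 → 0x72A6.
0x72A6 = 29350.

29350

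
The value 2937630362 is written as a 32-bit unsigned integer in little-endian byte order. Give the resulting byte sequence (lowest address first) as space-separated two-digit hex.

2937630362 in hexadecimal, padded to 32 bits, is 0xAF18AE9A.
Split into bytes (most-significant first): AF 18 AE 9A.
In little-endian order the low byte comes first in memory.
So at ascending addresses the bytes are 9A AE 18 AF.

9A AE 18 AF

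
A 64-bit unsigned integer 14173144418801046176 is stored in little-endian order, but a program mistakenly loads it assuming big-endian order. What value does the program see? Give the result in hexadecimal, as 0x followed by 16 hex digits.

0xA052F2A0C11FB1C4

14173144418801046176 in 64-bit hexadecimal is 0xC4B11FC1A0F252A0.
Stored little-endian, the bytes at ascending addresses are A0 52 F2 A0 C1 1F B1 C4.
Read back as big-endian, the last byte is least significant, giving 0xA052F2A0C11FB1C4.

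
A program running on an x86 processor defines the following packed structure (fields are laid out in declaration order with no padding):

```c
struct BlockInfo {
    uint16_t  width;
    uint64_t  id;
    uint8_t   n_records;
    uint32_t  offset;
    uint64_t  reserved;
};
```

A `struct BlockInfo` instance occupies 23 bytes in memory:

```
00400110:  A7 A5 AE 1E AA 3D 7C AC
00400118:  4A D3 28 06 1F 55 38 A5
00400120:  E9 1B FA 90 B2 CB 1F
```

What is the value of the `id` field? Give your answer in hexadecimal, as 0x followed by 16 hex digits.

0xD34AAC7C3DAA1EAE

`id` follows `width` (2 bytes), so it starts at byte offset 2 and occupies 8 bytes.
Bytes at offsets 2..9: AE 1E AA 3D 7C AC 4A D3.
Little-endian: lowest address holds the least-significant byte.
Reassemble most-significant byte first: D3 4A AC 7C 3D AA 1E AE → 0xD34AAC7C3DAA1EAE.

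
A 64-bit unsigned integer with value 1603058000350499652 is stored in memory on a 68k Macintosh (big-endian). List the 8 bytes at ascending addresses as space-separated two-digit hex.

16 3F 34 C2 09 3D 53 44

1603058000350499652 in hexadecimal, padded to 64 bits, is 0x163F34C2093D5344.
Split into bytes (most-significant first): 16 3F 34 C2 09 3D 53 44.
Big-endian: lowest address holds the most-significant byte.
So the memory order matches the most-significant-first order: 16 3F 34 C2 09 3D 53 44.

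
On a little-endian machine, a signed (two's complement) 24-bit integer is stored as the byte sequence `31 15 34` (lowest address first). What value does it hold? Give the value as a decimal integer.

In little-endian order the low byte comes first in memory.
Reassemble most-significant byte first: 34 15 31 → 0x341531.
0x341531 = 3413297.

3413297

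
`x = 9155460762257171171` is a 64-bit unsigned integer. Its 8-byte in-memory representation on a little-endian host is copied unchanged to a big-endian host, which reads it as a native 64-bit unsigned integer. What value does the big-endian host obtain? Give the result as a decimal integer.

9155460762257171171 in 64-bit hexadecimal is 0x7F0EBB0E395DA2E3.
Stored little-endian, the bytes at ascending addresses are E3 A2 5D 39 0E BB 0E 7F.
Read back as big-endian, the last byte is least significant, giving 0xE3A25D390EBB0E7F.
0xE3A25D390EBB0E7F = 16402775292478426751.

16402775292478426751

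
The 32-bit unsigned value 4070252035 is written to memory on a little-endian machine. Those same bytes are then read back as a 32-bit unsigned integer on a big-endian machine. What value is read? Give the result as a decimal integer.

52337650

4070252035 in 32-bit hexadecimal is 0xF29B1E03.
Stored little-endian, the bytes at ascending addresses are 03 1E 9B F2.
Read back as big-endian, the last byte is least significant, giving 0x031E9BF2.
0x031E9BF2 = 52337650.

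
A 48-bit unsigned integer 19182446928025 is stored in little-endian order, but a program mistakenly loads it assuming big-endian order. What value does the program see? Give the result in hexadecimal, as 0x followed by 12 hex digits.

0x9960EF427211

19182446928025 in 48-bit hexadecimal is 0x117242EF6099.
Stored little-endian, the bytes at ascending addresses are 99 60 EF 42 72 11.
Read back as big-endian, the last byte is least significant, giving 0x9960EF427211.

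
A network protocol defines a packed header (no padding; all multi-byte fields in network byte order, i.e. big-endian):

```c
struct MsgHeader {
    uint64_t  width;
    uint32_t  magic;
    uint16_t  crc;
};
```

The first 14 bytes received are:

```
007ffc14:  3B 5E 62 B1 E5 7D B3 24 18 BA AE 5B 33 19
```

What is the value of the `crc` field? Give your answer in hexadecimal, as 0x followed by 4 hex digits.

0x3319

`crc` follows `width` (8 B), `magic` (4 B), so it starts at offset 8 + 4 = 12 and occupies 2 bytes.
Bytes at offsets 12..13: 33 19.
Big-endian stores the most-significant byte at the lowest address.
The bytes are already most-significant first: 0x3319.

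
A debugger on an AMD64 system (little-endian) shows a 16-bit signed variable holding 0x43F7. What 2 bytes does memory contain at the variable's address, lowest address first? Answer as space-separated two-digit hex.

F7 43

Split into bytes (most-significant first): 43 F7.
Little-endian: lowest address holds the least-significant byte.
So at ascending addresses the bytes are F7 43.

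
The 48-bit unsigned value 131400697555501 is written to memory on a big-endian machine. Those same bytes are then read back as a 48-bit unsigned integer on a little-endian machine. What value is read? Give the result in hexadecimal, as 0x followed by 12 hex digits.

0x2DAAE61B8277

131400697555501 in 48-bit hexadecimal is 0x77821BE6AA2D.
Stored big-endian, the bytes at ascending addresses are 77 82 1B E6 AA 2D.
Read back as little-endian, the first byte is least significant, giving 0x2DAAE61B8277.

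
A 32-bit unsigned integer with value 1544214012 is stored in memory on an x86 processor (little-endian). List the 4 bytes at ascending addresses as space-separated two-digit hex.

1544214012 in hexadecimal, padded to 32 bits, is 0x5C0AD5FC.
Split into bytes (most-significant first): 5C 0A D5 FC.
In little-endian order the low byte comes first in memory.
So at ascending addresses the bytes are FC D5 0A 5C.

FC D5 0A 5C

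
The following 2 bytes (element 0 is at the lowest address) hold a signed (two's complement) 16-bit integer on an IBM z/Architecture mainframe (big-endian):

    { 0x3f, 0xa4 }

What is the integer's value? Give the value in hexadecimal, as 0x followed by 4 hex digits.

In big-endian order the high byte comes first in memory.
The bytes are already most-significant first: 0x3FA4.

0x3FA4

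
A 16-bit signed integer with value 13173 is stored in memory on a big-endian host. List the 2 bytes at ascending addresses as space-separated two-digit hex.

33 75

13173 in hexadecimal, padded to 16 bits, is 0x3375.
Split into bytes (most-significant first): 33 75.
Big-endian stores the most-significant byte at the lowest address.
So the memory order matches the most-significant-first order: 33 75.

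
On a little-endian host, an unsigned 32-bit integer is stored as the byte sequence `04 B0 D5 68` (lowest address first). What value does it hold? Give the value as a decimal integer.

Little-endian stores the least-significant byte at the lowest address.
Reassemble most-significant byte first: 68 D5 B0 04 → 0x68D5B004.
0x68D5B004 = 1758834692.

1758834692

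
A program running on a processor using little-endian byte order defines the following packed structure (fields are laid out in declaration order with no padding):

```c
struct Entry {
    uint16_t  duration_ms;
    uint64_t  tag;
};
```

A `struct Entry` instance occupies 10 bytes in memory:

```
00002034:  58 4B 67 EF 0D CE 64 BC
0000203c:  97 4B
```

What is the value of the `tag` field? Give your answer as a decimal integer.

5447029415467675495

`tag` follows `duration_ms` (2 bytes), so it starts at byte offset 2 and occupies 8 bytes.
Bytes at offsets 2..9: 67 EF 0D CE 64 BC 97 4B.
Little-endian stores the least-significant byte at the lowest address.
Reassemble most-significant byte first: 4B 97 BC 64 CE 0D EF 67 → 0x4B97BC64CE0DEF67.
0x4B97BC64CE0DEF67 = 5447029415467675495.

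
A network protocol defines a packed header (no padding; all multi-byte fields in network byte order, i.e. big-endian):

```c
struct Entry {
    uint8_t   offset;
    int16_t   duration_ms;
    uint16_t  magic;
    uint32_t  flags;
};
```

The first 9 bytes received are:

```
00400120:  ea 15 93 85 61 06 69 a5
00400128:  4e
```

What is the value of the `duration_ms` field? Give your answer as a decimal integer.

5523

`duration_ms` follows `offset` (1 byte), so it starts at byte offset 1 and occupies 2 bytes.
Bytes at offsets 1..2: 15 93.
Big-endian: lowest address holds the most-significant byte.
The bytes are already most-significant first: 0x1593.
0x1593 = 5523.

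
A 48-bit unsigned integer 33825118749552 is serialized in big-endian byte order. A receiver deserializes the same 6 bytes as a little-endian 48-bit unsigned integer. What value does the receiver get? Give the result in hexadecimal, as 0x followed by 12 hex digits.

0x70033086C31E

33825118749552 in 48-bit hexadecimal is 0x1EC386300370.
Stored big-endian, the bytes at ascending addresses are 1E C3 86 30 03 70.
Read back as little-endian, the first byte is least significant, giving 0x70033086C31E.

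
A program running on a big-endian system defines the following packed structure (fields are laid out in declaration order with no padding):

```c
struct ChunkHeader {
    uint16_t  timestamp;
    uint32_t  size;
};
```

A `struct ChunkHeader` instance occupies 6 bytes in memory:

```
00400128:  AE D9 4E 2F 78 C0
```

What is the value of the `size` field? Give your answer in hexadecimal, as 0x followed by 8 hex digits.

0x4E2F78C0

`size` follows `timestamp` (2 bytes), so it starts at byte offset 2 and occupies 4 bytes.
Bytes at offsets 2..5: 4E 2F 78 C0.
In big-endian order the high byte comes first in memory.
The bytes are already most-significant first: 0x4E2F78C0.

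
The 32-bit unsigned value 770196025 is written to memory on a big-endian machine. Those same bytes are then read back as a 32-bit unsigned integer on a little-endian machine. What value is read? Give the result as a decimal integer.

960686125

770196025 in 32-bit hexadecimal is 0x2DE84239.
Stored big-endian, the bytes at ascending addresses are 2D E8 42 39.
Read back as little-endian, the first byte is least significant, giving 0x3942E82D.
0x3942E82D = 960686125.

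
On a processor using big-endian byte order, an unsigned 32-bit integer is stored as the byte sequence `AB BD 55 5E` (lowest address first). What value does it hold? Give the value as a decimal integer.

In big-endian order the high byte comes first in memory.
The bytes are already most-significant first: 0xABBD555E.
0xABBD555E = 2881312094.

2881312094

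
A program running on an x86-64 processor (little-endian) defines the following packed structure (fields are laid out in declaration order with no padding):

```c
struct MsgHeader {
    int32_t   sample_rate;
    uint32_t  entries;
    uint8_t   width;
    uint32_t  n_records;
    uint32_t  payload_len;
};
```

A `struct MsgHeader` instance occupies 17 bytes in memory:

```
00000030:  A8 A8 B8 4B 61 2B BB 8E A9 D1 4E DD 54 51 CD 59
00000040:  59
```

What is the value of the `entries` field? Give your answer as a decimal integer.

2394631009

`entries` follows `sample_rate` (4 bytes), so it starts at byte offset 4 and occupies 4 bytes.
Bytes at offsets 4..7: 61 2B BB 8E.
Little-endian: lowest address holds the least-significant byte.
Reassemble most-significant byte first: 8E BB 2B 61 → 0x8EBB2B61.
0x8EBB2B61 = 2394631009.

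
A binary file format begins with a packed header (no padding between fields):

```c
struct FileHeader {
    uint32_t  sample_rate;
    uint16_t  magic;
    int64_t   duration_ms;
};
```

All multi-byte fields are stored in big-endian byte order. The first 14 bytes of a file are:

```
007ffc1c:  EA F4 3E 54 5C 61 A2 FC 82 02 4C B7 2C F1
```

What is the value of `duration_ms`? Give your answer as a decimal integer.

-6702339199045522191

`duration_ms` follows `sample_rate` (4 B), `magic` (2 B), so it starts at offset 4 + 2 = 6 and occupies 8 bytes.
Bytes at offsets 6..13: A2 FC 82 02 4C B7 2C F1.
In big-endian order the high byte comes first in memory.
The bytes are already most-significant first: 0xA2FC82024CB72CF1.
Top bit is set, so as a signed 64-bit value this is 0xA2FC82024CB72CF1 − 2^64 = -6702339199045522191.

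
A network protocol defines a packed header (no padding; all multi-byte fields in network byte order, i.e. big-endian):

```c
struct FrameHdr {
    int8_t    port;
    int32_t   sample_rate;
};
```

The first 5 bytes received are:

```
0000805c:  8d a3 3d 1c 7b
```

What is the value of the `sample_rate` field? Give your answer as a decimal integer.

-1556276101

`sample_rate` follows `port` (1 byte), so it starts at byte offset 1 and occupies 4 bytes.
Bytes at offsets 1..4: A3 3D 1C 7B.
Big-endian stores the most-significant byte at the lowest address.
The bytes are already most-significant first: 0xA33D1C7B.
Top bit is set, so as a signed 32-bit value this is 0xA33D1C7B − 2^32 = -1556276101.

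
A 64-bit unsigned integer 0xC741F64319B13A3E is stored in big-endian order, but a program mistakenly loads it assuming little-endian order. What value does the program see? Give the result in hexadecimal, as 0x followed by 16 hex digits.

0x3E3AB11943F641C7

Stored big-endian, the bytes at ascending addresses are C7 41 F6 43 19 B1 3A 3E.
Read back as little-endian, the first byte is least significant, giving 0x3E3AB11943F641C7.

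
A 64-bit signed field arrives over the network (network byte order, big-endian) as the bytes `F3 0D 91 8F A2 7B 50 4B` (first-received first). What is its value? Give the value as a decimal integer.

Big-endian: lowest address holds the most-significant byte.
The bytes are already most-significant first: 0xF30D918FA27B504B.
Top bit is set, so as a signed 64-bit value this is 0xF30D918FA27B504B − 2^64 = -932929501703483317.

-932929501703483317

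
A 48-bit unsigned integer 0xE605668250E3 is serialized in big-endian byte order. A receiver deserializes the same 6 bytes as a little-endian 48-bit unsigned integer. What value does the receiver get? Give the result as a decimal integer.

249934924613094

Stored big-endian, the bytes at ascending addresses are E6 05 66 82 50 E3.
Read back as little-endian, the first byte is least significant, giving 0xE350826605E6.
0xE350826605E6 = 249934924613094.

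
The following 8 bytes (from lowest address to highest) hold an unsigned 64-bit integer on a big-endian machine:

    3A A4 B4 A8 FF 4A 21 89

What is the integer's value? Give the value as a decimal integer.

In big-endian order the high byte comes first in memory.
The bytes are already most-significant first: 0x3AA4B4A8FF4A2189.
0x3AA4B4A8FF4A2189 = 4225700988310921609.

4225700988310921609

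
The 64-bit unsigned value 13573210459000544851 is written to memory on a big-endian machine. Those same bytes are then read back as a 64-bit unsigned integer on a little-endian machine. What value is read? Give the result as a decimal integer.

5989321994367819196

13573210459000544851 in 64-bit hexadecimal is 0xBC5DBAFF9E581E53.
Stored big-endian, the bytes at ascending addresses are BC 5D BA FF 9E 58 1E 53.
Read back as little-endian, the first byte is least significant, giving 0x531E589EFFBA5DBC.
0x531E589EFFBA5DBC = 5989321994367819196.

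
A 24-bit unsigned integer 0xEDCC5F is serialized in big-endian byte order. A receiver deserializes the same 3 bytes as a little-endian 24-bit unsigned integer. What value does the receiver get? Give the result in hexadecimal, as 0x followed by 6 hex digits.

Stored big-endian, the bytes at ascending addresses are ED CC 5F.
Read back as little-endian, the first byte is least significant, giving 0x5FCCED.

0x5FCCED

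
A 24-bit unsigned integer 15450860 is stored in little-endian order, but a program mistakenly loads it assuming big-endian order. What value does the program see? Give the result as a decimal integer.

15516395

15450860 in 24-bit hexadecimal is 0xEBC2EC.
Stored little-endian, the bytes at ascending addresses are EC C2 EB.
Read back as big-endian, the last byte is least significant, giving 0xECC2EB.
0xECC2EB = 15516395.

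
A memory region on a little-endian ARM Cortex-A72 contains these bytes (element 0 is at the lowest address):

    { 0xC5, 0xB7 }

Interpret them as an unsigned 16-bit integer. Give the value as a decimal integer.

Little-endian stores the least-significant byte at the lowest address.
Reassemble most-significant byte first: B7 C5 → 0xB7C5.
0xB7C5 = 47045.

47045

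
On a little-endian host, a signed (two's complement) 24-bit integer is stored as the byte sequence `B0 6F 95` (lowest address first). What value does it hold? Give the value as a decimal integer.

In little-endian order the low byte comes first in memory.
Reassemble most-significant byte first: 95 6F B0 → 0x956FB0.
Top bit is set, so as a signed 24-bit value this is 0x956FB0 − 2^24 = -6983760.

-6983760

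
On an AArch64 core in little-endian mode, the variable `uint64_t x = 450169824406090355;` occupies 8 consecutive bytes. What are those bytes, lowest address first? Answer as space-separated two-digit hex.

450169824406090355 in hexadecimal, padded to 64 bits, is 0x063F5311F8533273.
Split into bytes (most-significant first): 06 3F 53 11 F8 53 32 73.
Little-endian stores the least-significant byte at the lowest address.
So at ascending addresses the bytes are 73 32 53 F8 11 53 3F 06.

73 32 53 F8 11 53 3F 06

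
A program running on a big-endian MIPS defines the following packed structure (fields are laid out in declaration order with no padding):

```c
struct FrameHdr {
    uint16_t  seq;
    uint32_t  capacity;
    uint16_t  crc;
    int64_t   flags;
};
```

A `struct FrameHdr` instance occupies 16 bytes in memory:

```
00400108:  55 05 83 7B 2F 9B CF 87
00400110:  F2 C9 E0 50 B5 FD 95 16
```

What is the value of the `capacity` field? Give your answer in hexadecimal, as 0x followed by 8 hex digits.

0x837B2F9B

`capacity` follows `seq` (2 bytes), so it starts at byte offset 2 and occupies 4 bytes.
Bytes at offsets 2..5: 83 7B 2F 9B.
Big-endian: lowest address holds the most-significant byte.
The bytes are already most-significant first: 0x837B2F9B.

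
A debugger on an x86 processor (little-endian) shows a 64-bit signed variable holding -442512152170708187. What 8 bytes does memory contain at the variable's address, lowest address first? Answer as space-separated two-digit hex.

Two's complement of -442512152170708187 in 64 bits: 442512152170708187 = 0x06241E7536EDBCDB; invert → 0xF9DBE18AC9124324; add 1 → 0xF9DBE18AC9124325.
Split into bytes (most-significant first): F9 DB E1 8A C9 12 43 25.
In little-endian order the low byte comes first in memory.
So at ascending addresses the bytes are 25 43 12 C9 8A E1 DB F9.

25 43 12 C9 8A E1 DB F9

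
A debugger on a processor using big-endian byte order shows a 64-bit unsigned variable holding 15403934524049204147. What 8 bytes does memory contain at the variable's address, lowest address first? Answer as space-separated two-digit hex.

D5 C5 C4 D6 09 54 23 B3

15403934524049204147 in hexadecimal, padded to 64 bits, is 0xD5C5C4D6095423B3.
Split into bytes (most-significant first): D5 C5 C4 D6 09 54 23 B3.
Big-endian stores the most-significant byte at the lowest address.
So the memory order matches the most-significant-first order: D5 C5 C4 D6 09 54 23 B3.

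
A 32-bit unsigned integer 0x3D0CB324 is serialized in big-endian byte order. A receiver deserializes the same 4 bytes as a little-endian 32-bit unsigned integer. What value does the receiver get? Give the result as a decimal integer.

Stored big-endian, the bytes at ascending addresses are 3D 0C B3 24.
Read back as little-endian, the first byte is least significant, giving 0x24B30C3D.
0x24B30C3D = 615713853.

615713853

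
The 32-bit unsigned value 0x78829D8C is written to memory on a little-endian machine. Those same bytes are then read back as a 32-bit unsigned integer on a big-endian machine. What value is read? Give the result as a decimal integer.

Stored little-endian, the bytes at ascending addresses are 8C 9D 82 78.
Read back as big-endian, the last byte is least significant, giving 0x8C9D8278.
0x8C9D8278 = 2359132792.

2359132792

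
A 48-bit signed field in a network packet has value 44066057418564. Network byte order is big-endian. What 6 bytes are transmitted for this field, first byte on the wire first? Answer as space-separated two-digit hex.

28 13 ED B2 F7 44

44066057418564 in hexadecimal, padded to 48 bits, is 0x2813EDB2F744.
Split into bytes (most-significant first): 28 13 ED B2 F7 44.
Big-endian: lowest address holds the most-significant byte.
So the memory order matches the most-significant-first order: 28 13 ED B2 F7 44.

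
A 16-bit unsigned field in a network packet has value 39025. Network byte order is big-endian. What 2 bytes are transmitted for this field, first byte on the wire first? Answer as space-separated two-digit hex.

39025 in hexadecimal, padded to 16 bits, is 0x9871.
Split into bytes (most-significant first): 98 71.
Big-endian: lowest address holds the most-significant byte.
So the memory order matches the most-significant-first order: 98 71.

98 71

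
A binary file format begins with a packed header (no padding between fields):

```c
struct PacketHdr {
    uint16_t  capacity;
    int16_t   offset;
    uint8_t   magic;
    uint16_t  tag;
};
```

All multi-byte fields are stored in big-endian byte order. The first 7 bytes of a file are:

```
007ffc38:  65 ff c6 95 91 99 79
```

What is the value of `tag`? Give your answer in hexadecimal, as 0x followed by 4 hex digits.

0x9979

`tag` follows `capacity` (2 B), `offset` (2 B), `magic` (1 B), so it starts at offset 2 + 2 + 1 = 5 and occupies 2 bytes.
Bytes at offsets 5..6: 99 79.
Big-endian: lowest address holds the most-significant byte.
The bytes are already most-significant first: 0x9979.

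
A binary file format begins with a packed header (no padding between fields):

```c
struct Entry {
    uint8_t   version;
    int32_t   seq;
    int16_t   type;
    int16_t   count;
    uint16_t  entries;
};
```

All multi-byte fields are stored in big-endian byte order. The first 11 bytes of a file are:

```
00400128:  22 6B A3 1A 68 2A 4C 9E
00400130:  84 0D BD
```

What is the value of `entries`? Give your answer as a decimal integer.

3517

`entries` follows `version` (1 B), `seq` (4 B), `type` (2 B), `count` (2 B), so it starts at offset 1 + 4 + 2 + 2 = 9 and occupies 2 bytes.
Bytes at offsets 9..10: 0D BD.
In big-endian order the high byte comes first in memory.
The bytes are already most-significant first: 0x0DBD.
0x0DBD = 3517.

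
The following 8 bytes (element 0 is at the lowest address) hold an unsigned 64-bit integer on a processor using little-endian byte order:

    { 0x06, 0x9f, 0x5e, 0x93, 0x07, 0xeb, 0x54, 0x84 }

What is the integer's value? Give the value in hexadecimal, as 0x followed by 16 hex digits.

0x8454EB07935E9F06

Little-endian stores the least-significant byte at the lowest address.
Reassemble most-significant byte first: 84 54 EB 07 93 5E 9F 06 → 0x8454EB07935E9F06.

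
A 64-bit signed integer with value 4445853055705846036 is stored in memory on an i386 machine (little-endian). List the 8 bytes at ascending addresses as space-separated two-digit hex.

14 91 EE 8C CC D7 B2 3D

4445853055705846036 in hexadecimal, padded to 64 bits, is 0x3DB2D7CC8CEE9114.
Split into bytes (most-significant first): 3D B2 D7 CC 8C EE 91 14.
In little-endian order the low byte comes first in memory.
So at ascending addresses the bytes are 14 91 EE 8C CC D7 B2 3D.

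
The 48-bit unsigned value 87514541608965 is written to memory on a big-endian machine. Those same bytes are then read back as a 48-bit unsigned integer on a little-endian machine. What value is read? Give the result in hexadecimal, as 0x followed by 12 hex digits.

0x05502A11984F

87514541608965 in 48-bit hexadecimal is 0x4F98112A5005.
Stored big-endian, the bytes at ascending addresses are 4F 98 11 2A 50 05.
Read back as little-endian, the first byte is least significant, giving 0x05502A11984F.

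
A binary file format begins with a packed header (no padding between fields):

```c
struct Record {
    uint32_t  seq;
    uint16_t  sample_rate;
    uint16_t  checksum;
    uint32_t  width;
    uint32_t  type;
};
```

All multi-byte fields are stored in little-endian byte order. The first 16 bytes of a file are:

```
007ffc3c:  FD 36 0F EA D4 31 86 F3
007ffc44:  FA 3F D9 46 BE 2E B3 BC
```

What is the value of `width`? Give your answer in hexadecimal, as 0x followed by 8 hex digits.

`width` follows `seq` (4 B), `sample_rate` (2 B), `checksum` (2 B), so it starts at offset 4 + 2 + 2 = 8 and occupies 4 bytes.
Bytes at offsets 8..11: FA 3F D9 46.
Little-endian: lowest address holds the least-significant byte.
Reassemble most-significant byte first: 46 D9 3F FA → 0x46D93FFA.

0x46D93FFA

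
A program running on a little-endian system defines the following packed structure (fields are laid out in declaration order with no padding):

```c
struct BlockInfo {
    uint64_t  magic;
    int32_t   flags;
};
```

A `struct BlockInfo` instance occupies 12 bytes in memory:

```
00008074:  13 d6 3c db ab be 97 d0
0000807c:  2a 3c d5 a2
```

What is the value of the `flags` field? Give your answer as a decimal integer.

`flags` follows `magic` (8 bytes), so it starts at byte offset 8 and occupies 4 bytes.
Bytes at offsets 8..11: 2A 3C D5 A2.
In little-endian order the low byte comes first in memory.
Reassemble most-significant byte first: A2 D5 3C 2A → 0xA2D53C2A.
Top bit is set, so as a signed 32-bit value this is 0xA2D53C2A − 2^32 = -1563083734.

-1563083734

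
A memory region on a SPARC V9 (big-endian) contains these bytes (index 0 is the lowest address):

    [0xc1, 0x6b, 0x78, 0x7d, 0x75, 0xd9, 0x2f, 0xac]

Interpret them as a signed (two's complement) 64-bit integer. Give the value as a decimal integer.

-4509378121638006868

In big-endian order the high byte comes first in memory.
The bytes are already most-significant first: 0xC16B787D75D92FAC.
Top bit is set, so as a signed 64-bit value this is 0xC16B787D75D92FAC − 2^64 = -4509378121638006868.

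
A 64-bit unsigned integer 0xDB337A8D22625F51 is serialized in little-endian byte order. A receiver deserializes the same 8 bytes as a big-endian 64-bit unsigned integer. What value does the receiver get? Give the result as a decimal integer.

5863513140401681371

Stored little-endian, the bytes at ascending addresses are 51 5F 62 22 8D 7A 33 DB.
Read back as big-endian, the last byte is least significant, giving 0x515F62228D7A33DB.
0x515F62228D7A33DB = 5863513140401681371.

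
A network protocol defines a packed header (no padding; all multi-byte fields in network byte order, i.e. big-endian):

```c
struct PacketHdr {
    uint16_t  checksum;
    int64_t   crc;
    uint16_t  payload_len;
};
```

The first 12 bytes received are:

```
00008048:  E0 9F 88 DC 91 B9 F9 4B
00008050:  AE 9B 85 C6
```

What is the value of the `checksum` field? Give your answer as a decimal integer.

`checksum` is the first field, at byte offset 0, occupying 2 bytes.
Bytes at offsets 0..1: E0 9F.
Big-endian stores the most-significant byte at the lowest address.
The bytes are already most-significant first: 0xE09F.
0xE09F = 57503.

57503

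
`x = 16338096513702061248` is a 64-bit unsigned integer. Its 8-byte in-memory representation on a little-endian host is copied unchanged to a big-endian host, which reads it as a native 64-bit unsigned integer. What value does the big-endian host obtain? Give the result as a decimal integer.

16338096513702061248 in 64-bit hexadecimal is 0xE2BC94375D4264C0.
Stored little-endian, the bytes at ascending addresses are C0 64 42 5D 37 94 BC E2.
Read back as big-endian, the last byte is least significant, giving 0xC064425D3794BCE2.
0xC064425D3794BCE2 = 13863278521085115618.

13863278521085115618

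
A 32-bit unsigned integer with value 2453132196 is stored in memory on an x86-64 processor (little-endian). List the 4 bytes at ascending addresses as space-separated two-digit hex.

A4 D3 37 92

2453132196 in hexadecimal, padded to 32 bits, is 0x9237D3A4.
Split into bytes (most-significant first): 92 37 D3 A4.
In little-endian order the low byte comes first in memory.
So at ascending addresses the bytes are A4 D3 37 92.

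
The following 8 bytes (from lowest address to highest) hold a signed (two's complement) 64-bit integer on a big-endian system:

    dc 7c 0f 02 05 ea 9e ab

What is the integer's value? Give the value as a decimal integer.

Big-endian stores the most-significant byte at the lowest address.
The bytes are already most-significant first: 0xDC7C0F0205EA9EAB.
Top bit is set, so as a signed 64-bit value this is 0xDC7C0F0205EA9EAB − 2^64 = -2559153986889670997.

-2559153986889670997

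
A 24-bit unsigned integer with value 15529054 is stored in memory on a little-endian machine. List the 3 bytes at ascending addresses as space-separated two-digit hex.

5E F4 EC

15529054 in hexadecimal, padded to 24 bits, is 0xECF45E.
Split into bytes (most-significant first): EC F4 5E.
Little-endian stores the least-significant byte at the lowest address.
So at ascending addresses the bytes are 5E F4 EC.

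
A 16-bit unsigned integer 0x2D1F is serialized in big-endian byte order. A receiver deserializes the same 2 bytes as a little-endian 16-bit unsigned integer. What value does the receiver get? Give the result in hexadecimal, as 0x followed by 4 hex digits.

Stored big-endian, the bytes at ascending addresses are 2D 1F.
Read back as little-endian, the first byte is least significant, giving 0x1F2D.

0x1F2D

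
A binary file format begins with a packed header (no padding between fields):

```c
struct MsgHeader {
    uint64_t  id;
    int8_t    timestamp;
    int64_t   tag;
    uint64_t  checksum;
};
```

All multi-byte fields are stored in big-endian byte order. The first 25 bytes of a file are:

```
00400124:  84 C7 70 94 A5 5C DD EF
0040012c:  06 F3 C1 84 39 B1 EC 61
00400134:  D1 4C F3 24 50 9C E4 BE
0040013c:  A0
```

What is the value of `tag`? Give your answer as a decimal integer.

-882278668654845487

`tag` follows `id` (8 B), `timestamp` (1 B), so it starts at offset 8 + 1 = 9 and occupies 8 bytes.
Bytes at offsets 9..16: F3 C1 84 39 B1 EC 61 D1.
Big-endian stores the most-significant byte at the lowest address.
The bytes are already most-significant first: 0xF3C18439B1EC61D1.
Top bit is set, so as a signed 64-bit value this is 0xF3C18439B1EC61D1 − 2^64 = -882278668654845487.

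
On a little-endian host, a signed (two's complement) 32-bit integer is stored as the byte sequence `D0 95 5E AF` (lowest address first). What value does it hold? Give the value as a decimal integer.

Little-endian: lowest address holds the least-significant byte.
Reassemble most-significant byte first: AF 5E 95 D0 → 0xAF5E95D0.
Top bit is set, so as a signed 32-bit value this is 0xAF5E95D0 − 2^32 = -1352755760.

-1352755760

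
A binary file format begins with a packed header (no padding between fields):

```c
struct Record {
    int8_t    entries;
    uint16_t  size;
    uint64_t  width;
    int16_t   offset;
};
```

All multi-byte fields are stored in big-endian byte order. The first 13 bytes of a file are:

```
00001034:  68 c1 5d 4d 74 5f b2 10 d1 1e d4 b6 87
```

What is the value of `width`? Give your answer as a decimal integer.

`width` follows `entries` (1 B), `size` (2 B), so it starts at offset 1 + 2 = 3 and occupies 8 bytes.
Bytes at offsets 3..10: 4D 74 5F B2 10 D1 1E D4.
Big-endian stores the most-significant byte at the lowest address.
The bytes are already most-significant first: 0x4D745FB210D11ED4.
0x4D745FB210D11ED4 = 5581191056609844948.

5581191056609844948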